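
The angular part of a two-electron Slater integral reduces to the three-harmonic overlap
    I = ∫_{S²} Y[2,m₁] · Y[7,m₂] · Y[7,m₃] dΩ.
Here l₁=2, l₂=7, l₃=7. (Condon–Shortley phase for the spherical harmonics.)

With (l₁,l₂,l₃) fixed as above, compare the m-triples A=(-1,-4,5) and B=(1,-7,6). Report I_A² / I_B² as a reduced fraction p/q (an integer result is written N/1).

Shared (l₁,l₂,l₃)=(2,7,7): N and (l;000)² cancel in I_A²/I_B².
A: Δ = 2!·2!·12!/17! = 1/185640; Racah Σ t=1..2: t=1:−1/14515200 t=2:+1/79833600 = -1/17740800; ⇒ 3j(2 7 7; -1 -4 5)² = 729/30940, sgn -1
B: Δ = 2!·2!·12!/17! = 1/185640; Racah Σ t=0..0: t=0:+1/958003200 = 1/958003200; ⇒ 3j(2 7 7; 1 -7 6)² = 13/680, sgn -1
I_A²/I_B² = (729/30940)/(13/680) = 1458/1183

1458/1183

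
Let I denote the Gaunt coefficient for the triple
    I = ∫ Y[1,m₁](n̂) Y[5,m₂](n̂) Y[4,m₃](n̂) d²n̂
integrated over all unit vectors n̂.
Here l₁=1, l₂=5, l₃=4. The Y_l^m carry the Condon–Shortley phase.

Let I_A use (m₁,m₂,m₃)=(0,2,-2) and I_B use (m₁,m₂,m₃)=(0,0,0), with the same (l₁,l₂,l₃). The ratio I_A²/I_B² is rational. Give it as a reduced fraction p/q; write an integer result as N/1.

21/25

Same 1,5,4: normalisation and zero-m 3j drop out of the ratio.
A: Δ: 2! 0! 8! / 11! → 1/495; sum: t=1:−1/1440 = -1/1440; 3j²(1 5 4; 0 2 -2) = Δ·Π!·Σ² = 7/165  (sign -1)
B: Δ: 2! 0! 8! / 11! → 1/495; sum: t=1:−1/576 = -1/576; 3j²(1 5 4; 0 0 0) = Δ·Π!·Σ² = 5/99  (sign -1)
I_A²/I_B² = (7/165)/(5/99) = 21/25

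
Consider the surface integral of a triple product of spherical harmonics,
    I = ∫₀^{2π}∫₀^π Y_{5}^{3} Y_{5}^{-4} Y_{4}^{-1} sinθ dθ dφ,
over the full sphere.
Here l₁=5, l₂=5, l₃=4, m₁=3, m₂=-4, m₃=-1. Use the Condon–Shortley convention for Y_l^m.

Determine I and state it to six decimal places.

0.000000

m-sum = 3 − 4 − 1 = -2 ≠ 0 ⇒ I = 0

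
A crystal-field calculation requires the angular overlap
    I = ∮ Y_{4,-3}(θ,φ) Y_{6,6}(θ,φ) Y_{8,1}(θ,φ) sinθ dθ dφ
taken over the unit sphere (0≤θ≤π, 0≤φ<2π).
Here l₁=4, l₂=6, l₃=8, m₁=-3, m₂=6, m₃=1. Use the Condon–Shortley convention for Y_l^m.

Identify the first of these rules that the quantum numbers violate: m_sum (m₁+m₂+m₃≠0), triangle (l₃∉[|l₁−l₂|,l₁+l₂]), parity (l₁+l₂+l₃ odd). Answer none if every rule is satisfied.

m₁+m₂+m₃ = -3 + 6 + 1 = 4  ✗
triangle: |4−6|=2 ≤ l₃=8 ≤ 4+6=10
parity: l₁+l₂+l₃ = 18 is even

m_sum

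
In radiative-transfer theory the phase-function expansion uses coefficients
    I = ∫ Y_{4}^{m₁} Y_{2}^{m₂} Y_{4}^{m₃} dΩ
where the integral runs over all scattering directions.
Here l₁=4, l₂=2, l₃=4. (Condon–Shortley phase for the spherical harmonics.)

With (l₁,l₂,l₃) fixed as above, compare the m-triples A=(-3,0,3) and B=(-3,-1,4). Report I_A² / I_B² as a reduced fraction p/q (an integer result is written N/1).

l's match ⇒ only the (l;m) 3-j factors differ between A and B.
A: triangle coeff Δ(4,2,4) = 1/13860; Σ_t [1,2]: t=1:−1/720 t=2:+1/480 = 1/1440; (3j)²=7/1980 [(4 2 4; -3 0 3)], sign=-1
B: triangle coeff Δ(4,2,4) = 1/13860; Σ_t [1,1]: t=1:−1/1440 = -1/1440; (3j)²=7/165 [(4 2 4; -3 -1 4)], sign=-1
I_A²/I_B² = (7/1980)/(7/165) = 1/12

1/12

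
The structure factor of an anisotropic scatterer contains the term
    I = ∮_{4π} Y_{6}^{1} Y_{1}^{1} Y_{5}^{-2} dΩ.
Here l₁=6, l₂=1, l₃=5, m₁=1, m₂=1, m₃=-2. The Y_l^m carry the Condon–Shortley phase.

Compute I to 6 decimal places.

Checks pass: Σm=0; 12 even; l₃=5∈[5,7].
(2·6+1)(2·1+1)(2·5+1) = 429
Δ: 2! 10! 0! / 13! → 1/858
sum: t=1:−1/14400 = -1/14400
3j²(6 1 5; 0 0 0) = Δ·Π!·Σ² = 6/143  (sign +1)
sum: t=2:+1/60480 = 1/60480
3j²(6 1 5; 1 1 -2) = Δ·Π!·Σ² = 5/429  (sign -1)
combine: 4πI² = 429·6/143·5/429 = 30/143
take √, sign -1: I = -0.12920749

-0.129207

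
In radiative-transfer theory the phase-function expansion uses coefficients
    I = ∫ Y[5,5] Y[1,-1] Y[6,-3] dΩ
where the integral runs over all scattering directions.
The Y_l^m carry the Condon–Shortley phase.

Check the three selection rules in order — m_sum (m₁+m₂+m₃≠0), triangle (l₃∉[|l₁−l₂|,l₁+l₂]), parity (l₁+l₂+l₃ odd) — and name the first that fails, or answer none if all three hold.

m_sum

m₁+m₂+m₃ = 5 − 1 − 3 = 1  ✗
triangle: |5−1|=4 ≤ l₃=6 ≤ 5+1=6
parity: l₁+l₂+l₃ = 12 is even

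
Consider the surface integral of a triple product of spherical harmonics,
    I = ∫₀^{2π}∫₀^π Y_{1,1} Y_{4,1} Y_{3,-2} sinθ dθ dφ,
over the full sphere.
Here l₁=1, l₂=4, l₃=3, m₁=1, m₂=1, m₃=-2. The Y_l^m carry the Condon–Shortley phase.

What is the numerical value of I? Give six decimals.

m-sum 0 ✓  L=8 even ✓  3≤3≤5 ✓
Π(2lᵢ+1) = 3×9×7 = 189
triangle coeff Δ(1,4,3) = 1/252
Σ_t [1,1]: t=1:−1/36 = -1/36
(3j)²=4/63 [(1 4 3; 0 0 0)], sign=+1
Σ_t [0,0]: t=0:+1/240 = 1/240
(3j)²=1/84 [(1 4 3; 1 1 -2)], sign=-1
⇒ 4πI² = 1/7
I = (-1)√(1/7/(4π)) = -0.10662181

-0.106622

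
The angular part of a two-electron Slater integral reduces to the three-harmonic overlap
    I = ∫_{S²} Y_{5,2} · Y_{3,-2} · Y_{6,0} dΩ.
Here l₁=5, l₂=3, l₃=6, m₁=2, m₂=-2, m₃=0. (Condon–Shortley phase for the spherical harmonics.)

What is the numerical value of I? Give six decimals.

Checks pass: Σm=0; 14 even; l₃=6∈[2,8].
(2·5+1)(2·3+1)(2·6+1) = 1001
Δ: 2! 8! 4! / 15! → 1/675675
sum: t=0:+1/8640 t=1:−1/2304 t=2:+1/8640 = -7/34560
3j²(5 3 6; 0 0 0) = Δ·Π!·Σ² = 7/429  (sign -1)
sum: t=0:+1/8640 t=1:−1/34560 = 1/11520
3j²(5 3 6; 2 -2 0) = Δ·Π!·Σ² = 3/143  (sign +1)
combine: 4πI² = 1001·7/429·3/143 = 49/143
take √, sign -1: I = -0.16512966

-0.165130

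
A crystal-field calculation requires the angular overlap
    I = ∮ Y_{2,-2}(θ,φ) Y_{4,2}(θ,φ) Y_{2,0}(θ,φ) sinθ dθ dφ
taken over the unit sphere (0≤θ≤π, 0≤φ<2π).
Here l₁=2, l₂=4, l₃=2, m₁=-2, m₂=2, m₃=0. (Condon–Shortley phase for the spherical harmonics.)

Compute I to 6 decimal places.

0.156078

Rules hold: Σm=0, L=8 even, 2≤2≤6.
N = 5·9·5 = 225
Δ = 4!·0!·4!/9! = 1/630
Racah Σ t=2..2: t=2:+1/16 = 1/16
⇒ 3j(2 4 2; 0 0 0)² = 2/35, sgn +1
Racah Σ t=4..4: t=4:+1/96 = 1/96
⇒ 3j(2 4 2; -2 2 0)² = 1/42, sgn +1
4πI² = N·(3j₀)²·(3jₘ)² = 15/49
I = +1·√(0.306122/4π) = 0.15607835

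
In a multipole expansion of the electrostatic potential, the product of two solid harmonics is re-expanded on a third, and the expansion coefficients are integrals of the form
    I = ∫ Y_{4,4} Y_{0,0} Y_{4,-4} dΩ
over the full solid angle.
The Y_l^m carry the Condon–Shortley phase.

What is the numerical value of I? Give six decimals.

Checks pass: Σm=0; 8 even; l₃=4∈[4,4].
(2·4+1)(2·0+1)(2·4+1) = 81
Δ: 0! 8! 0! / 9! → 1/9
sum: t=0:+1/576 = 1/576
3j²(4 0 4; 0 0 0) = Δ·Π!·Σ² = 1/9  (sign +1)
sum: t=0:+1/40320 = 1/40320
3j²(4 0 4; 4 0 -4) = Δ·Π!·Σ² = 1/9  (sign +1)
combine: 4πI² = 81·1/9·1/9 = 1/1
take √, sign +1: I = 0.28209479

0.282095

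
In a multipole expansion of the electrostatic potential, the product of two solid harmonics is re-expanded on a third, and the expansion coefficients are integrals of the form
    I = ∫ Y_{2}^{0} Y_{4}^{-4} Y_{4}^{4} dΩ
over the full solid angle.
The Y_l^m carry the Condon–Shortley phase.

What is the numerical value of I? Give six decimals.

Rules hold: Σm=0, L=10 even, 2≤4≤6.
N = 5·9·9 = 405
Δ = 2!·2!·6!/11! = 1/13860
Racah Σ t=0..2: t=0:+1/192 t=1:−1/36 t=2:+1/192 = -5/288
⇒ 3j(2 4 4; 0 0 0)² = 20/693, sgn -1
Racah Σ t=0..0: t=0:+1/2880 = 1/2880
⇒ 3j(2 4 4; 0 -4 4)² = 28/495, sgn +1
4πI² = N·(3j₀)²·(3jₘ)² = 80/121
I = -1·√(0.661157/4π) = -0.22937568

-0.229376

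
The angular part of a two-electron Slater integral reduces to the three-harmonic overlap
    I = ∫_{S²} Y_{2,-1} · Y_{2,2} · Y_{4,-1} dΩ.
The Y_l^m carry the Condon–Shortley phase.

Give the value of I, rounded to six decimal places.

-0.090112

Rules hold: Σm=0, L=8 even, 0≤4≤4.
N = 5·5·9 = 225
Δ = 0!·4!·4!/9! = 1/630
Racah Σ t=0..0: t=0:+1/16 = 1/16
⇒ 3j(2 2 4; 0 0 0)² = 2/35, sgn +1
Racah Σ t=0..0: t=0:+1/144 = 1/144
⇒ 3j(2 2 4; -1 2 -1)² = 1/126, sgn -1
4πI² = N·(3j₀)²·(3jₘ)² = 5/49
I = -1·√(0.102041/4π) = -0.09011188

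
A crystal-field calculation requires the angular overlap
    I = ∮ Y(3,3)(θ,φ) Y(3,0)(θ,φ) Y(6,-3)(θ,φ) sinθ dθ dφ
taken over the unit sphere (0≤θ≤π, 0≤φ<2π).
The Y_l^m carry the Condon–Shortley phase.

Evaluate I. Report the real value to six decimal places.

Checks pass: Σm=0; 12 even; l₃=6∈[0,6].
(2·3+1)(2·3+1)(2·6+1) = 637
Δ: 0! 6! 6! / 13! → 1/12012
sum: t=0:+1/1296 = 1/1296
3j²(3 3 6; 0 0 0) = Δ·Π!·Σ² = 100/3003  (sign +1)
sum: t=0:+1/25920 = 1/25920
3j²(3 3 6; 3 0 -3) = Δ·Π!·Σ² = 1/143  (sign -1)
combine: 4πI² = 637·100/3003·1/143 = 700/4719
take √, sign -1: I = -0.10864734

-0.108647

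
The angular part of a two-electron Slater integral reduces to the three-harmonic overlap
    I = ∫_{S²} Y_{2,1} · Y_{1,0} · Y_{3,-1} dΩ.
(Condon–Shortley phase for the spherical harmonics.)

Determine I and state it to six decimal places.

-0.233597

Rules hold: Σm=0, L=6 even, 1≤3≤3.
N = 5·3·7 = 105
Δ = 0!·4!·2!/7! = 1/105
Racah Σ t=0..0: t=0:+1/4 = 1/4
⇒ 3j(2 1 3; 0 0 0)² = 3/35, sgn -1
Racah Σ t=0..0: t=0:+1/6 = 1/6
⇒ 3j(2 1 3; 1 0 -1)² = 8/105, sgn +1
4πI² = N·(3j₀)²·(3jₘ)² = 24/35
I = -1·√(0.685714/4π) = -0.23359668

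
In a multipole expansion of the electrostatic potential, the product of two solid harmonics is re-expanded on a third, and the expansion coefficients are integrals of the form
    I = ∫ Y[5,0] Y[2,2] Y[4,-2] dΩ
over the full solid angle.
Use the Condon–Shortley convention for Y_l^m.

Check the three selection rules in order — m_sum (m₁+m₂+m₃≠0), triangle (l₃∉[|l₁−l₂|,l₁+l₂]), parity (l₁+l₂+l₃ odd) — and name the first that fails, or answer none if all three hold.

azimuthal sum: 0 + 2 − 2 = 0  ✓
3 ≤ 4 ≤ 7 (triangle on l)  ✓
L = 5 + 2 + 4 = 11 (odd)  ✗

parity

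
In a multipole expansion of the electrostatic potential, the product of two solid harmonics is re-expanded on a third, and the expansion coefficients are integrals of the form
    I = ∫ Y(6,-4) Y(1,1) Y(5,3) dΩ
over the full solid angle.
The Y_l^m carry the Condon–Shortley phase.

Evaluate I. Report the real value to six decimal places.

0.274090

Rules hold: Σm=0, L=12 even, 5≤5≤7.
N = 13·3·11 = 429
Δ = 2!·10!·0!/13! = 1/858
Racah Σ t=1..1: t=1:−1/14400 = -1/14400
⇒ 3j(6 1 5; 0 0 0)² = 6/143, sgn +1
Racah Σ t=2..2: t=2:+1/161280 = 1/161280
⇒ 3j(6 1 5; -4 1 3)² = 15/286, sgn +1
4πI² = N·(3j₀)²·(3jₘ)² = 135/143
I = +1·√(0.944056/4π) = 0.27409047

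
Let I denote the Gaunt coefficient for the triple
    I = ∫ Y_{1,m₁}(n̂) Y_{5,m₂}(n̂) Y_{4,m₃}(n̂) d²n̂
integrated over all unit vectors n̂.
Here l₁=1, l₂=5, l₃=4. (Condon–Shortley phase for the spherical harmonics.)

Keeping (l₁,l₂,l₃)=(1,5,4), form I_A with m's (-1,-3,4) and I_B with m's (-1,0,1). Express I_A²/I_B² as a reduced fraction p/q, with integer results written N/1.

1/10

Same 1,5,4: normalisation and zero-m 3j drop out of the ratio.
A: Δ: 2! 0! 8! / 11! → 1/495; sum: t=2:+1/80640 = 1/80640; 3j²(1 5 4; -1 -3 4) = Δ·Π!·Σ² = 1/495  (sign +1)
B: Δ: 2! 0! 8! / 11! → 1/495; sum: t=2:+1/1440 = 1/1440; 3j²(1 5 4; -1 0 1) = Δ·Π!·Σ² = 2/99  (sign -1)
I_A²/I_B² = (1/495)/(2/99) = 1/10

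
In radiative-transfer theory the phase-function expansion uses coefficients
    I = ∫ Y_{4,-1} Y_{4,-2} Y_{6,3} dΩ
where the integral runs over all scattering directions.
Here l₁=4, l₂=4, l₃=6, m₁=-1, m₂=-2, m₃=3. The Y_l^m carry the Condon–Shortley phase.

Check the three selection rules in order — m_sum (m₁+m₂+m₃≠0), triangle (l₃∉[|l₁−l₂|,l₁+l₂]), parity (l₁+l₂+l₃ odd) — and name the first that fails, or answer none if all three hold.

none

Σmᵢ = 0  ✓
l₃∈[|l₁−l₂|,l₁+l₂]=[0,8], have l₃=6  ✓
Σlᵢ = 14 ⇒ even  ✓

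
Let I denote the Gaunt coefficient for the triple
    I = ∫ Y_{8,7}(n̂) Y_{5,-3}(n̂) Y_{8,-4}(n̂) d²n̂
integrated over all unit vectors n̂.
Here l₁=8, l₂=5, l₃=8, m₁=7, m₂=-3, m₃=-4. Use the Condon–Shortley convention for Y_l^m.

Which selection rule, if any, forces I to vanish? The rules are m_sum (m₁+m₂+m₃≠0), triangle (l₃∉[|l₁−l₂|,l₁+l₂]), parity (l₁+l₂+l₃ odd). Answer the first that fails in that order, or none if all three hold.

azimuthal sum: 7 − 3 − 4 = 0  ✓
3 ≤ 8 ≤ 13 (triangle on l)  ✓
L = 8 + 5 + 8 = 21 (odd)  ✗

parity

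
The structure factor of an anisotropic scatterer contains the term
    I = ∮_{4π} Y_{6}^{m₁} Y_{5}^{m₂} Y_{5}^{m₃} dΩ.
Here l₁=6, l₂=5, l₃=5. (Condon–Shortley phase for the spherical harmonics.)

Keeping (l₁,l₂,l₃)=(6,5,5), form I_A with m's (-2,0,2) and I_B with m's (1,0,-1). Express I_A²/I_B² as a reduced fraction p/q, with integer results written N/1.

5/14

l's match ⇒ only the (l;m) 3-j factors differ between A and B.
A: triangle coeff Δ(6,5,5) = 1/28588560; Σ_t [2,5]: t=2:+1/207360 t=3:−1/17280 t=4:+1/13824 t=5:−1/103680 = 1/103680; (3j)²=10/7293 [(6 5 5; -2 0 2)], sign=-1
B: triangle coeff Δ(6,5,5) = 1/28588560; Σ_t [1,5]: t=1:−1/138240 t=2:+1/10368 t=3:−1/6912 t=4:+1/34560 t=5:−1/2073600 = -7/259200; (3j)²=28/7293 [(6 5 5; 1 0 -1)], sign=-1
I_A²/I_B² = (10/7293)/(28/7293) = 5/14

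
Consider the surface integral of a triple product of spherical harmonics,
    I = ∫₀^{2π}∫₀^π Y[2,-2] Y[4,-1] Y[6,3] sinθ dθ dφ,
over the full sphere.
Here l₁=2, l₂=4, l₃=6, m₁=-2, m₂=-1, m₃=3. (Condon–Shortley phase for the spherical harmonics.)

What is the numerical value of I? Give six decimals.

-0.178526

m-sum 0 ✓  L=12 even ✓  2≤6≤6 ✓
Π(2lᵢ+1) = 5×9×13 = 585
triangle coeff Δ(2,4,6) = 1/6435
Σ_t [0,0]: t=0:+1/2304 = 1/2304
(3j)²=5/143 [(2 4 6; 0 0 0)], sign=+1
Σ_t [0,0]: t=0:+1/17280 = 1/17280
(3j)²=14/715 [(2 4 6; -2 -1 3)], sign=-1
⇒ 4πI² = 630/1573
I = (-1)√(630/1573/(4π)) = -0.17852580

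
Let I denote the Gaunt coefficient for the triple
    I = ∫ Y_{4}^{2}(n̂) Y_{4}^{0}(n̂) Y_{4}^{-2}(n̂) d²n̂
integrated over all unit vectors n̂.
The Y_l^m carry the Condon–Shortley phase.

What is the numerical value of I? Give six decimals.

Rules hold: Σm=0, L=12 even, 0≤4≤8.
N = 9·9·9 = 729
Δ = 4!·4!·4!/13! = 1/450450
Racah Σ t=0..4: t=0:+1/13824 t=1:−1/216 t=2:+1/64 t=3:−1/216 t=4:+1/13824 = 5/768
⇒ 3j(4 4 4; 0 0 0)² = 18/1001, sgn +1
Racah Σ t=0..2: t=0:+1/2304 t=1:−1/216 t=2:+1/384 = -11/6912
⇒ 3j(4 4 4; 2 0 -2)² = 11/1638, sgn -1
4πI² = N·(3j₀)²·(3jₘ)² = 729/8281
I = -1·√(0.0880328/4π) = -0.08369845

-0.083698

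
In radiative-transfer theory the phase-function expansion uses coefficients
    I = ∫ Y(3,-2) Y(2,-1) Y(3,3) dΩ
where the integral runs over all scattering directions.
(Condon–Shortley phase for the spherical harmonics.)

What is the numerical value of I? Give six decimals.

Checks pass: Σm=0; 8 even; l₃=3∈[1,5].
(2·3+1)(2·2+1)(2·3+1) = 245
Δ: 2! 4! 2! / 9! → 1/3780
sum: t=0:+1/24 t=1:−1/4 t=2:+1/24 = -1/6
3j²(3 2 3; 0 0 0) = Δ·Π!·Σ² = 4/105  (sign +1)
sum: t=1:−1/48 = -1/48
3j²(3 2 3; -2 -1 3) = Δ·Π!·Σ² = 5/84  (sign -1)
combine: 4πI² = 245·4/105·5/84 = 5/9
take √, sign -1: I = -0.21026104

-0.210261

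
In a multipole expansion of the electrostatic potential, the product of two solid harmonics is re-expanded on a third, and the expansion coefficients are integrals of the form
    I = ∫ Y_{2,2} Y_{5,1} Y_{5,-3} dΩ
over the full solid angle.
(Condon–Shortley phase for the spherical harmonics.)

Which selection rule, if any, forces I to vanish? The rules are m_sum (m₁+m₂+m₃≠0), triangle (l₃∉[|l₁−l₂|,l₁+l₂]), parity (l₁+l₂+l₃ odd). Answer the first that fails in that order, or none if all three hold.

none

azimuthal sum: 2 + 1 − 3 = 0  ✓
3 ≤ 5 ≤ 7 (triangle on l)  ✓
L = 2 + 5 + 5 = 12 (even)  ✓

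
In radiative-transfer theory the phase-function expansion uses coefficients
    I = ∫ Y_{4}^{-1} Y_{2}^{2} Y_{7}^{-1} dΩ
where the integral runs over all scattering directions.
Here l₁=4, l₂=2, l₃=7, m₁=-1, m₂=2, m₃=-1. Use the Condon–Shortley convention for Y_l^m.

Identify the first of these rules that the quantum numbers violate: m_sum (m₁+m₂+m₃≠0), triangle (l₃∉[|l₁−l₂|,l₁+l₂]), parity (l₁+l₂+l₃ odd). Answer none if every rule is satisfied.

m₁+m₂+m₃ = -1 + 2 − 1 = 0  ✓
triangle: |4−2|=2 ≤ l₃=7 ≤ 4+2=6  ✗
parity: l₁+l₂+l₃ = 13 is odd

triangle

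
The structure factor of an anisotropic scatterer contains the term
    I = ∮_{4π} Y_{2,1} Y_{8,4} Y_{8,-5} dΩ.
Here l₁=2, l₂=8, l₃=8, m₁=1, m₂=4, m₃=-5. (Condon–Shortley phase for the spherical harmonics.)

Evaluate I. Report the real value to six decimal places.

Rules hold: Σm=0, L=18 even, 6≤8≤10.
N = 5·17·17 = 1445
Δ = 2!·2!·14!/19! = 1/348840
Racah Σ t=0..2: t=0:+1/116121600 t=1:−1/25401600 t=2:+1/116121600 = -1/45158400
⇒ 3j(2 8 8; 0 0 0)² = 24/1615, sgn -1
Racah Σ t=0..1: t=0:+1/1916006400 t=1:−1/479001600 = -1/638668800
⇒ 3j(2 8 8; 1 4 -5)² = 117/6460, sgn +1
4πI² = N·(3j₀)²·(3jₘ)² = 702/1805
I = -1·√(0.38892/4π) = -0.17592397

-0.175924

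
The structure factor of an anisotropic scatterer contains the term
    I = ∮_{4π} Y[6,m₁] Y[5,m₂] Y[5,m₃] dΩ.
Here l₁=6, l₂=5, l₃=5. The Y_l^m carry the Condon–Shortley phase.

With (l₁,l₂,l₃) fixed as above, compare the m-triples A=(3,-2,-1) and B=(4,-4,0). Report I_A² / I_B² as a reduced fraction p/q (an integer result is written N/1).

l's match ⇒ only the (l;m) 3-j factors differ between A and B.
A: triangle coeff Δ(6,5,5) = 1/28588560; Σ_t [0,3]: t=0:+1/155520 t=1:−1/23040 t=2:+1/34560 t=3:−1/622080 = -1/103680; (3j)²=9/2431 [(6 5 5; 3 -2 -1)], sign=-1
B: triangle coeff Δ(6,5,5) = 1/28588560; Σ_t [0,1]: t=0:+1/207360 t=1:−1/345600 = 1/518400; (3j)²=12/2431 [(6 5 5; 4 -4 0)], sign=-1
I_A²/I_B² = (9/2431)/(12/2431) = 3/4

3/4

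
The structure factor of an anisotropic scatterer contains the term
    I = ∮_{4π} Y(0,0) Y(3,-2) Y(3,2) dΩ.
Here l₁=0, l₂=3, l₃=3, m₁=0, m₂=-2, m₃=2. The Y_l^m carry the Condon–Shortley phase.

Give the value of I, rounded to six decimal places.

Rules hold: Σm=0, L=6 even, 3≤3≤3.
N = 1·7·7 = 49
Δ = 0!·0!·6!/7! = 1/7
Racah Σ t=0..0: t=0:+1/36 = 1/36
⇒ 3j(0 3 3; 0 0 0)² = 1/7, sgn -1
Racah Σ t=0..0: t=0:+1/120 = 1/120
⇒ 3j(0 3 3; 0 -2 2)² = 1/7, sgn -1
4πI² = N·(3j₀)²·(3jₘ)² = 1/1
I = +1·√(1/4π) = 0.28209479

0.282095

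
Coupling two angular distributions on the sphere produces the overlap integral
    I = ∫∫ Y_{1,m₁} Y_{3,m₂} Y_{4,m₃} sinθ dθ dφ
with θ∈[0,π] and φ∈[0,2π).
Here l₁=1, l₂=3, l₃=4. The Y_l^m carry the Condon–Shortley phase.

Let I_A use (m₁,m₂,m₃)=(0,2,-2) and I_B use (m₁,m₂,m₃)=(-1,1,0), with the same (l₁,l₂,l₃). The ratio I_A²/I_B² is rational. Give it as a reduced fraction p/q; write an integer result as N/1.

2/1

l's match ⇒ only the (l;m) 3-j factors differ between A and B.
A: triangle coeff Δ(1,3,4) = 1/252; Σ_t [0,0]: t=0:+1/120 = 1/120; (3j)²=1/21 [(1 3 4; 0 2 -2)], sign=+1
B: triangle coeff Δ(1,3,4) = 1/252; Σ_t [0,0]: t=0:+1/96 = 1/96; (3j)²=1/42 [(1 3 4; -1 1 0)], sign=+1
I_A²/I_B² = (1/21)/(1/42) = 2/1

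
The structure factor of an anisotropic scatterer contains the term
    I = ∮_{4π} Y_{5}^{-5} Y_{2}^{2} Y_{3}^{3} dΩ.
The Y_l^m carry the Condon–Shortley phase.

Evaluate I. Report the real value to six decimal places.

m-sum 0 ✓  L=10 even ✓  3≤3≤7 ✓
Π(2lᵢ+1) = 11×5×7 = 385
triangle coeff Δ(5,2,3) = 1/2310
Σ_t [2,2]: t=2:+1/144 = 1/144
(3j)²=10/231 [(5 2 3; 0 0 0)], sign=-1
Σ_t [4,4]: t=4:+1/17280 = 1/17280
(3j)²=1/11 [(5 2 3; -5 2 3)], sign=+1
⇒ 4πI² = 50/33
I = (-1)√(50/33/(4π)) = -0.34723469

-0.347235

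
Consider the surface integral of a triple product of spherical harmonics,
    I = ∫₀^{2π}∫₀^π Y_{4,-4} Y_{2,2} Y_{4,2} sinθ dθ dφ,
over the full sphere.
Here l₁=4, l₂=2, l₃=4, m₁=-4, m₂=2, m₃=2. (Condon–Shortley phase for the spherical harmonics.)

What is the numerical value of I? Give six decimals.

Checks pass: Σm=0; 10 even; l₃=4∈[2,6].
(2·4+1)(2·2+1)(2·4+1) = 405
Δ: 2! 6! 2! / 11! → 1/13860
sum: t=0:+1/192 t=1:−1/36 t=2:+1/192 = -5/288
3j²(4 2 4; 0 0 0) = Δ·Π!·Σ² = 20/693  (sign -1)
sum: t=2:+1/2880 = 1/2880
3j²(4 2 4; -4 2 2) = Δ·Π!·Σ² = 2/165  (sign +1)
combine: 4πI² = 405·20/693·2/165 = 120/847
take √, sign -1: I = -0.10618031

-0.106180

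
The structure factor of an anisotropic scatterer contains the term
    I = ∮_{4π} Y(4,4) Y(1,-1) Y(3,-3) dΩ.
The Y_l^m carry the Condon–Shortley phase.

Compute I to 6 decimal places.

0.325735

Checks pass: Σm=0; 8 even; l₃=3∈[3,5].
(2·4+1)(2·1+1)(2·3+1) = 189
Δ: 2! 6! 0! / 9! → 1/252
sum: t=1:−1/36 = -1/36
3j²(4 1 3; 0 0 0) = Δ·Π!·Σ² = 4/63  (sign +1)
sum: t=0:+1/1440 = 1/1440
3j²(4 1 3; 4 -1 -3) = Δ·Π!·Σ² = 1/9  (sign +1)
combine: 4πI² = 189·4/63·1/9 = 4/3
take √, sign +1: I = 0.32573501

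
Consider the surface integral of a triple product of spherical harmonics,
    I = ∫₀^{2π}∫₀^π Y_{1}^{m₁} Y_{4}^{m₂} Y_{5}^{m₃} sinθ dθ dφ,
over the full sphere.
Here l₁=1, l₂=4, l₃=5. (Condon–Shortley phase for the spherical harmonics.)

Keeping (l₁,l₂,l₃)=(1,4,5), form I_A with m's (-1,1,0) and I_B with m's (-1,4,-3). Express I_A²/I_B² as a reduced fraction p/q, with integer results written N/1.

Shared (l₁,l₂,l₃)=(1,4,5): N and (l;000)² cancel in I_A²/I_B².
A: Δ = 0!·2!·8!/11! = 1/495; Racah Σ t=0..0: t=0:+1/1440 = 1/1440; ⇒ 3j(1 4 5; -1 1 0)² = 2/99, sgn -1
B: Δ = 0!·2!·8!/11! = 1/495; Racah Σ t=0..0: t=0:+1/80640 = 1/80640; ⇒ 3j(1 4 5; -1 4 -3)² = 1/495, sgn +1
I_A²/I_B² = (2/99)/(1/495) = 10/1

10/1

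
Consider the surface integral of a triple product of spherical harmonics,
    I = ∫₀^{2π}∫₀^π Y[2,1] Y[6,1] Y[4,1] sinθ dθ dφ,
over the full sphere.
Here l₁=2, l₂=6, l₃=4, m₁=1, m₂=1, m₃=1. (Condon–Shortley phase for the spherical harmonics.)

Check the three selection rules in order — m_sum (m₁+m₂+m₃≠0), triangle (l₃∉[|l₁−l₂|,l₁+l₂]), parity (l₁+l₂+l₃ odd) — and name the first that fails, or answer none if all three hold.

Σmᵢ = 3  ✗
l₃∈[|l₁−l₂|,l₁+l₂]=[4,8], have l₃=4
Σlᵢ = 12 ⇒ even

m_sum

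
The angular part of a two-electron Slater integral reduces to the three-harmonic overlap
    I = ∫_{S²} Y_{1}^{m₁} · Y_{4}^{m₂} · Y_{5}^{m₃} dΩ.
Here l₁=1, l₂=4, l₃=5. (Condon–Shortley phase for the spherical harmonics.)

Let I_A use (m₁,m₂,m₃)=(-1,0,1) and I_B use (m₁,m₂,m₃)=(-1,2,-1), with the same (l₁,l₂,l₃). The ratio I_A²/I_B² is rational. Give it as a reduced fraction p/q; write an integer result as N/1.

Shared (l₁,l₂,l₃)=(1,4,5): N and (l;000)² cancel in I_A²/I_B².
A: Δ = 0!·2!·8!/11! = 1/495; Racah Σ t=0..0: t=0:+1/1152 = 1/1152; ⇒ 3j(1 4 5; -1 0 1)² = 1/33, sgn +1
B: Δ = 0!·2!·8!/11! = 1/495; Racah Σ t=0..0: t=0:+1/2880 = 1/2880; ⇒ 3j(1 4 5; -1 2 -1)² = 2/165, sgn +1
I_A²/I_B² = (1/33)/(2/165) = 5/2

5/2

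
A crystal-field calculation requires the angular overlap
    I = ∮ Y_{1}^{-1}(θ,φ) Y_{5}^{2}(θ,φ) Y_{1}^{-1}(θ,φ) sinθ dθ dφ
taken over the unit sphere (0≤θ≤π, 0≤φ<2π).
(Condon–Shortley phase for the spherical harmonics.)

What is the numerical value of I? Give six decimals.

triangle: need 4≤l₃≤6, have 1; I=0

0.000000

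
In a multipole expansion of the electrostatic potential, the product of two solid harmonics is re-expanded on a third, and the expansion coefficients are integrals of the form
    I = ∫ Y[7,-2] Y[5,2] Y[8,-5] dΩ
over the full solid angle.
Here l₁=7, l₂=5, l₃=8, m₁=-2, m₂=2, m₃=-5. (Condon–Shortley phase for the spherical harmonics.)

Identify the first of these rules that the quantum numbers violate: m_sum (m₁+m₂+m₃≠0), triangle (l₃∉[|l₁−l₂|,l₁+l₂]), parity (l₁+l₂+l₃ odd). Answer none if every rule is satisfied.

azimuthal sum: -2 + 2 − 5 = -5  ✗
2 ≤ 8 ≤ 12 (triangle on l)
L = 7 + 5 + 8 = 20 (even)

m_sum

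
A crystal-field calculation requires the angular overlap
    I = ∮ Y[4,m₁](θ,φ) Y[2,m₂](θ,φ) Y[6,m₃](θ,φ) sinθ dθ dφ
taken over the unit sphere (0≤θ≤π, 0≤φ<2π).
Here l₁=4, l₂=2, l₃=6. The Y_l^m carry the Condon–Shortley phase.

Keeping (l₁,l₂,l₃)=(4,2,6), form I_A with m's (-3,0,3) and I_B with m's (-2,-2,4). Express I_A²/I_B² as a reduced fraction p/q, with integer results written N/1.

18/35

Shared (l₁,l₂,l₃)=(4,2,6): N and (l;000)² cancel in I_A²/I_B².
A: Δ = 0!·8!·4!/13! = 1/6435; Racah Σ t=0..0: t=0:+1/20160 = 1/20160; ⇒ 3j(4 2 6; -3 0 3)² = 12/715, sgn -1
B: Δ = 0!·8!·4!/13! = 1/6435; Racah Σ t=0..0: t=0:+1/34560 = 1/34560; ⇒ 3j(4 2 6; -2 -2 4)² = 14/429, sgn +1
I_A²/I_B² = (12/715)/(14/429) = 18/35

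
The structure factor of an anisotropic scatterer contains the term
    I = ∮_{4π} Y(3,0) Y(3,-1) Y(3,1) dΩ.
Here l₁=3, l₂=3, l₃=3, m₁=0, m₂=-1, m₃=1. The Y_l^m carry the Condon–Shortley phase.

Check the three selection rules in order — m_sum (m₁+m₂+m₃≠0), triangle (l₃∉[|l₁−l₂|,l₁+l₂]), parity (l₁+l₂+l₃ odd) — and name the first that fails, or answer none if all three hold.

parity

azimuthal sum: 0 − 1 + 1 = 0  ✓
0 ≤ 3 ≤ 6 (triangle on l)  ✓
L = 3 + 3 + 3 = 9 (odd)  ✗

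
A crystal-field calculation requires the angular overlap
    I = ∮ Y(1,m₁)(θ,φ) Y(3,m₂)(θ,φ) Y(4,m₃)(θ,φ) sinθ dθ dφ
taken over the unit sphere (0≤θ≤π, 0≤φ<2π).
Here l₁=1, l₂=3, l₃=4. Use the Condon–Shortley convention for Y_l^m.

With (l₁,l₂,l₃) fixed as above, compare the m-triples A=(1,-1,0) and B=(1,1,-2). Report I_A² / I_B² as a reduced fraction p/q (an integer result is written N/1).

2/5

Same 1,3,4: normalisation and zero-m 3j drop out of the ratio.
A: Δ: 0! 2! 6! / 9! → 1/252; sum: t=0:+1/96 = 1/96; 3j²(1 3 4; 1 -1 0) = Δ·Π!·Σ² = 1/42  (sign +1)
B: Δ: 0! 2! 6! / 9! → 1/252; sum: t=0:+1/96 = 1/96; 3j²(1 3 4; 1 1 -2) = Δ·Π!·Σ² = 5/84  (sign +1)
I_A²/I_B² = (1/42)/(5/84) = 2/5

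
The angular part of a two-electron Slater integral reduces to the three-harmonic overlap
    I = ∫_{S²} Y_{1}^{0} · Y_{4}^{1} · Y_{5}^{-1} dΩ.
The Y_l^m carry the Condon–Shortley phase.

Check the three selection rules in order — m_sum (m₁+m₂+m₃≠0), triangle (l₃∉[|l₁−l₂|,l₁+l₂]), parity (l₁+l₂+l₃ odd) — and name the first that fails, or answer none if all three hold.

azimuthal sum: 0 + 1 − 1 = 0  ✓
3 ≤ 5 ≤ 5 (triangle on l)  ✓
L = 1 + 4 + 5 = 10 (even)  ✓

none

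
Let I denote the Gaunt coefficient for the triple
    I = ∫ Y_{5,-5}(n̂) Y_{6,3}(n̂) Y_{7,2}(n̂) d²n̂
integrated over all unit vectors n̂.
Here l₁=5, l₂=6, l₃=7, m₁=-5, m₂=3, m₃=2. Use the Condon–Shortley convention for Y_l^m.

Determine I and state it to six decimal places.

m-sum 0 ✓  L=18 even ✓  1≤7≤11 ✓
Π(2lᵢ+1) = 11×13×15 = 2145
triangle coeff Δ(5,6,7) = 1/174594420
Σ_t [0,4]: t=0:+1/4147200 t=1:−1/207360 t=2:+1/82944 t=3:−1/207360 t=4:+1/4147200 = 1/345600
(3j)²=420/46189 [(5 6 7; 0 0 0)], sign=-1
Σ_t [4,4]: t=4:+1/12441600 = 1/12441600
(3j)²=588/46189 [(5 6 7; -5 3 2)], sign=-1
⇒ 4πI² = 3704400/14919047
I = (+1)√(3704400/14919047/(4π)) = 0.14056703

0.140567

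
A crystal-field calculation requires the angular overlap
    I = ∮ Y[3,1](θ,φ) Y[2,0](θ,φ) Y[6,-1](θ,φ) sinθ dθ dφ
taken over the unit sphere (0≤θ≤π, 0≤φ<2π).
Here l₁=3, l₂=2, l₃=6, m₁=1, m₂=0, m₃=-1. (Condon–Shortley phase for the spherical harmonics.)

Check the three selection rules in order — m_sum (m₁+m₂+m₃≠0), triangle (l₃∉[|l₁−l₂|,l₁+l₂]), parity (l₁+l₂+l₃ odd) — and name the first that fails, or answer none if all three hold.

m₁+m₂+m₃ = 1 + 0 − 1 = 0  ✓
triangle: |3−2|=1 ≤ l₃=6 ≤ 3+2=5  ✗
parity: l₁+l₂+l₃ = 11 is odd

triangle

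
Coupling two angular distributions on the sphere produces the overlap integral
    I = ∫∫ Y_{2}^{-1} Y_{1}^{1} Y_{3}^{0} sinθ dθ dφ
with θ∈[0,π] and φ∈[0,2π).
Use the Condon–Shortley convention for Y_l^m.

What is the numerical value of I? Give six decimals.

Rules hold: Σm=0, L=6 even, 1≤3≤3.
N = 5·3·7 = 105
Δ = 0!·4!·2!/7! = 1/105
Racah Σ t=0..0: t=0:+1/4 = 1/4
⇒ 3j(2 1 3; 0 0 0)² = 3/35, sgn -1
Racah Σ t=0..0: t=0:+1/12 = 1/12
⇒ 3j(2 1 3; -1 1 0)² = 1/35, sgn -1
4πI² = N·(3j₀)²·(3jₘ)² = 9/35
I = +1·√(0.257143/4π) = 0.14304817

0.143048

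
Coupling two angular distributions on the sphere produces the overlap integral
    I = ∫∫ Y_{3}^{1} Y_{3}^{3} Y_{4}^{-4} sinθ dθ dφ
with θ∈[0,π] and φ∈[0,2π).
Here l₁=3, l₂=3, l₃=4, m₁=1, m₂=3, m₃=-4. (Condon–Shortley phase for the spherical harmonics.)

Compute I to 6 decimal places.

-0.166198

Checks pass: Σm=0; 10 even; l₃=4∈[0,6].
(2·3+1)(2·3+1)(2·4+1) = 441
Δ: 2! 4! 4! / 11! → 1/34650
sum: t=0:+1/72 t=1:−1/16 t=2:+1/72 = -5/144
3j²(3 3 4; 0 0 0) = Δ·Π!·Σ² = 2/77  (sign -1)
sum: t=2:+1/1152 = 1/1152
3j²(3 3 4; 1 3 -4) = Δ·Π!·Σ² = 1/33  (sign +1)
combine: 4πI² = 441·2/77·1/33 = 42/121
take √, sign -1: I = -0.16619847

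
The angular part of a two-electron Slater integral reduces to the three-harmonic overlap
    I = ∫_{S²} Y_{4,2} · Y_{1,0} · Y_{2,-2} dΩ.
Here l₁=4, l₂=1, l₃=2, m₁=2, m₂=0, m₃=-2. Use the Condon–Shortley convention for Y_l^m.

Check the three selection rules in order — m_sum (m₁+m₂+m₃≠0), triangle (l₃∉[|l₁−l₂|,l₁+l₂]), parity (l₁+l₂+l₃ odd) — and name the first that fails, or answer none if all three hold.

m₁+m₂+m₃ = 2 + 0 − 2 = 0  ✓
triangle: |4−1|=3 ≤ l₃=2 ≤ 4+1=5  ✗
parity: l₁+l₂+l₃ = 7 is odd

triangle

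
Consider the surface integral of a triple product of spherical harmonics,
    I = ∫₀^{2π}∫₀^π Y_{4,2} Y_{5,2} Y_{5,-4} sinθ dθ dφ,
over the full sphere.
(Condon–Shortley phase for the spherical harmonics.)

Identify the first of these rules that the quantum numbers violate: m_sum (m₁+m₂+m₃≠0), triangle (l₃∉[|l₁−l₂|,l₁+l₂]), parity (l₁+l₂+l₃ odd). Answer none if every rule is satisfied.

none

Σmᵢ = 0  ✓
l₃∈[|l₁−l₂|,l₁+l₂]=[1,9], have l₃=5  ✓
Σlᵢ = 14 ⇒ even  ✓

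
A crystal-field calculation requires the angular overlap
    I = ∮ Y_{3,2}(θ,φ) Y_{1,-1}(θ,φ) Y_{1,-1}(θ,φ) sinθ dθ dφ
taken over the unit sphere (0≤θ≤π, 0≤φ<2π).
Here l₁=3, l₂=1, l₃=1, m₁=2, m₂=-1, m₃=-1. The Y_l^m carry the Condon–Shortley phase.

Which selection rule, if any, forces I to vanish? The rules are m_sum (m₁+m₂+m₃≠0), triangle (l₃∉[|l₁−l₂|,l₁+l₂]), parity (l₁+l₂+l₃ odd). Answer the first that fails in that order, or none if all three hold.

m₁+m₂+m₃ = 2 − 1 − 1 = 0  ✓
triangle: |3−1|=2 ≤ l₃=1 ≤ 3+1=4  ✗
parity: l₁+l₂+l₃ = 5 is odd

triangle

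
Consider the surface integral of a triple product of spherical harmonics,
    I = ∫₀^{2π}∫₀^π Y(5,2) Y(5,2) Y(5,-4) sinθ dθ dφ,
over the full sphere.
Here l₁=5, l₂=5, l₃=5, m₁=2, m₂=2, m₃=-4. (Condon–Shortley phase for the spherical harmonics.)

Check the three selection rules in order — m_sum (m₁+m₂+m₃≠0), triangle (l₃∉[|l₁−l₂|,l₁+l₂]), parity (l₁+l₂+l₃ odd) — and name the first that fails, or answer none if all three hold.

parity

Σmᵢ = 0  ✓
l₃∈[|l₁−l₂|,l₁+l₂]=[0,10], have l₃=5  ✓
Σlᵢ = 15 ⇒ odd  ✗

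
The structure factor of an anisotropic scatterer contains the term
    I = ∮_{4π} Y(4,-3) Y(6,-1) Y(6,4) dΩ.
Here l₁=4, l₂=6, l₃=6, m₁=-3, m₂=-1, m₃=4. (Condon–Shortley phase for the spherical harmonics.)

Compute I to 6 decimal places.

m-sum 0 ✓  L=16 even ✓  2≤6≤10 ✓
Π(2lᵢ+1) = 9×13×13 = 1521
triangle coeff Δ(4,6,6) = 1/15315300
Σ_t [0,4]: t=0:+1/829440 t=1:−1/25920 t=2:+1/9216 t=3:−1/25920 t=4:+1/829440 = 7/207360
(3j)²=28/2431 [(4 6 6; 0 0 0)], sign=+1
Σ_t [3,4]: t=3:−1/207360 t=4:+1/725760 = -1/290304
(3j)²=125/7293 [(4 6 6; -3 -1 4)], sign=-1
⇒ 4πI² = 10500/34969
I = (-1)√(10500/34969/(4π)) = -0.15457815

-0.154578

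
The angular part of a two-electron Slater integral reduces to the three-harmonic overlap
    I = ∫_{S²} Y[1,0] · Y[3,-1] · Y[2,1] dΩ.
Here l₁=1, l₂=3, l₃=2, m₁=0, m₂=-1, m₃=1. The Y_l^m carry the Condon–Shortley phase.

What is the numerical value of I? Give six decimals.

Rules hold: Σm=0, L=6 even, 2≤2≤4.
N = 3·7·5 = 105
Δ = 2!·0!·4!/7! = 1/105
Racah Σ t=1..1: t=1:−1/4 = -1/4
⇒ 3j(1 3 2; 0 0 0)² = 3/35, sgn -1
Racah Σ t=1..1: t=1:−1/6 = -1/6
⇒ 3j(1 3 2; 0 -1 1)² = 8/105, sgn +1
4πI² = N·(3j₀)²·(3jₘ)² = 24/35
I = -1·√(0.685714/4π) = -0.23359668

-0.233597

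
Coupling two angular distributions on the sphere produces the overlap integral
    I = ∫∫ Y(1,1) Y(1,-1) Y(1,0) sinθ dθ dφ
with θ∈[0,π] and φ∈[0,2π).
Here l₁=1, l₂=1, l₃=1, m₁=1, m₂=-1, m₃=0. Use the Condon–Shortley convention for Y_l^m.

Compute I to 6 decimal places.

0.000000

Σlᵢ=3 odd — θ-integrand is odd under cosθ→−cosθ; I=0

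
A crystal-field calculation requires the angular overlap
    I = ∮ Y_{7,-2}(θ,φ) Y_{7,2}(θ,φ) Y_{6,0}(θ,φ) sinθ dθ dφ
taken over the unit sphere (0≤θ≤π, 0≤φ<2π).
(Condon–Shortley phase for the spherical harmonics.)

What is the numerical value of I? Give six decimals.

-0.027526

m-sum 0 ✓  L=20 even ✓  0≤6≤14 ✓
Π(2lᵢ+1) = 15×15×13 = 2925
triangle coeff Δ(7,7,6) = 1/2444321880
Σ_t [1,7]: t=1:−1/2612736000 t=2:+1/20736000 t=3:−1/1658880 t=4:+1/746496 t=5:−1/1658880 t=6:+1/20736000 t=7:−1/2612736000 = 1/4354560
(3j)²=1000/138567 [(7 7 6; 0 0 0)], sign=+1
Σ_t [3,8]: t=3:−1/373248000 t=4:+1/8294400 t=5:−1/1658880 t=6:+1/1866240 t=7:−1/11612160 t=8:+1/580608000 = -1/29859840
(3j)²=125/277134 [(7 7 6; -2 2 0)], sign=-1
⇒ 4πI² = 1562500/164109517
I = (-1)√(1562500/164109517/(4π)) = -0.02752569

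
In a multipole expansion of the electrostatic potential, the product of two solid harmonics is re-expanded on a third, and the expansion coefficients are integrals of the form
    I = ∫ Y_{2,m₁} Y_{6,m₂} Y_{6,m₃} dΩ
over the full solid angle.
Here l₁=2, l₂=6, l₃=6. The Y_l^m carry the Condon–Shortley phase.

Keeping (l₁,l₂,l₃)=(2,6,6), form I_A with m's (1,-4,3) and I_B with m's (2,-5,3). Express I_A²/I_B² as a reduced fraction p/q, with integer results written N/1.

49/22

Shared (l₁,l₂,l₃)=(2,6,6): N and (l;000)² cancel in I_A²/I_B².
A: Δ = 2!·2!·10!/15! = 1/90090; Racah Σ t=0..1: t=0:+1/161280 t=1:−1/725760 = 1/207360; ⇒ 3j(2 6 6; 1 -4 3)² = 7/286, sgn -1
B: Δ = 2!·2!·10!/15! = 1/90090; Racah Σ t=0..0: t=0:+1/1451520 = 1/1451520; ⇒ 3j(2 6 6; 2 -5 3)² = 1/91, sgn -1
I_A²/I_B² = (7/286)/(1/91) = 49/22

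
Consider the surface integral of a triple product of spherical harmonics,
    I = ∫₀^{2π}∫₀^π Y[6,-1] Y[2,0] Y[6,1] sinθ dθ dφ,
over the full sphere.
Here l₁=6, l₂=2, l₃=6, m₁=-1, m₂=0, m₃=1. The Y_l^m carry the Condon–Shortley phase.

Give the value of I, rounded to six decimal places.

Rules hold: Σm=0, L=14 even, 4≤6≤8.
N = 13·5·13 = 845
Δ = 2!·10!·2!/15! = 1/90090
Racah Σ t=0..2: t=0:+1/69120 t=1:−1/14400 t=2:+1/69120 = -7/172800
⇒ 3j(6 2 6; 0 0 0)² = 14/715, sgn -1
Racah Σ t=0..2: t=0:+1/120960 t=1:−1/17280 t=2:+1/57600 = -13/403200
⇒ 3j(6 2 6; -1 0 1)² = 13/770, sgn +1
4πI² = N·(3j₀)²·(3jₘ)² = 169/605
I = -1·√(0.279339/4π) = -0.14909419

-0.149094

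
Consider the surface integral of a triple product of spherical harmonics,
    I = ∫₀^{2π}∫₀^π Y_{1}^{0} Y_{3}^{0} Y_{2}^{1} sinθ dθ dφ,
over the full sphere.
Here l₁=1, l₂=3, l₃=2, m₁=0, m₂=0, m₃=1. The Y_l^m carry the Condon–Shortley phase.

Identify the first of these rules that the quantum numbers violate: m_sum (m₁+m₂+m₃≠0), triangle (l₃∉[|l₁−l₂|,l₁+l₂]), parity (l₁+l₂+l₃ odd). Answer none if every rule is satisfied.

m_sum

m₁+m₂+m₃ = 0 + 0 + 1 = 1  ✗
triangle: |1−3|=2 ≤ l₃=2 ≤ 1+3=4
parity: l₁+l₂+l₃ = 6 is even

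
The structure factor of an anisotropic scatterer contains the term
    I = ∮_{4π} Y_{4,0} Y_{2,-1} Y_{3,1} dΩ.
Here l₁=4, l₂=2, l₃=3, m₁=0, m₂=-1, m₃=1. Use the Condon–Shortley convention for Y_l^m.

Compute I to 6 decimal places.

l₁+l₂+l₃=9 is odd: 3j(l;000)=0 ⇒ I=0

0.000000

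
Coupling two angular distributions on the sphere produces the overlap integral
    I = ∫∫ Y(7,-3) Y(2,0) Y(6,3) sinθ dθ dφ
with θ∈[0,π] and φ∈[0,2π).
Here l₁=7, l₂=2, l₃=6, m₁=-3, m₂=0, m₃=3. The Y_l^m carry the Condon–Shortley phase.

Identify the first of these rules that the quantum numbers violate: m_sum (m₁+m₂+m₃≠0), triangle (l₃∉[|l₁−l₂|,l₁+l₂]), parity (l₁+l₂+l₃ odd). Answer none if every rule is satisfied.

parity

azimuthal sum: -3 + 0 + 3 = 0  ✓
5 ≤ 6 ≤ 9 (triangle on l)  ✓
L = 7 + 2 + 6 = 15 (odd)  ✗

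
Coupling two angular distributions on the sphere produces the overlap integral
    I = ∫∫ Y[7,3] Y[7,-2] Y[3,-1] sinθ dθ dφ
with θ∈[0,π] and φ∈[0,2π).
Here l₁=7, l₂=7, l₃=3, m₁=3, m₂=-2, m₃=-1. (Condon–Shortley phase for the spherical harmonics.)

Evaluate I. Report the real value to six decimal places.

L=17 odd ⇒ parity kills the (l;000) factor ⇒ I = 0

0.000000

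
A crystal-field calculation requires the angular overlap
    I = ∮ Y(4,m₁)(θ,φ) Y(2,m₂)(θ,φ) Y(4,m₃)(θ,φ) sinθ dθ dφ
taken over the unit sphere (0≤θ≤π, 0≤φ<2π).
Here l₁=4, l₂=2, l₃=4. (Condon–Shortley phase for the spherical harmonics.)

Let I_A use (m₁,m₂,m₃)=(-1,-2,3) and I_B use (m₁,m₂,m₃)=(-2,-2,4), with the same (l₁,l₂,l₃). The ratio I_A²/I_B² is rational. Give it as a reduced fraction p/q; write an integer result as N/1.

9/4

l's match ⇒ only the (l;m) 3-j factors differ between A and B.
A: triangle coeff Δ(4,2,4) = 1/13860; Σ_t [0,0]: t=0:+1/480 = 1/480; (3j)²=3/110 [(4 2 4; -1 -2 3)], sign=-1
B: triangle coeff Δ(4,2,4) = 1/13860; Σ_t [0,0]: t=0:+1/2880 = 1/2880; (3j)²=2/165 [(4 2 4; -2 -2 4)], sign=+1
I_A²/I_B² = (3/110)/(2/165) = 9/4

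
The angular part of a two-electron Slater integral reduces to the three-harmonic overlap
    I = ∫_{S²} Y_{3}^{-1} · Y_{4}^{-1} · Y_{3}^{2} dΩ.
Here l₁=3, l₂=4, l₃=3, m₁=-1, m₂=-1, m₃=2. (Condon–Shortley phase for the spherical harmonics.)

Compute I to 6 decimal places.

Rules hold: Σm=0, L=10 even, 1≤3≤7.
N = 7·9·7 = 441
Δ = 4!·2!·4!/11! = 1/34650
Racah Σ t=1..3: t=1:−1/72 t=2:+1/16 t=3:−1/72 = 5/144
⇒ 3j(3 4 3; 0 0 0)² = 2/77, sgn -1
Racah Σ t=2..3: t=2:+1/48 t=3:−1/144 = 1/72
⇒ 3j(3 4 3; -1 -1 2)² = 16/693, sgn -1
4πI² = N·(3j₀)²·(3jₘ)² = 32/121
I = +1·√(0.264463/4π) = 0.14506992

0.145070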